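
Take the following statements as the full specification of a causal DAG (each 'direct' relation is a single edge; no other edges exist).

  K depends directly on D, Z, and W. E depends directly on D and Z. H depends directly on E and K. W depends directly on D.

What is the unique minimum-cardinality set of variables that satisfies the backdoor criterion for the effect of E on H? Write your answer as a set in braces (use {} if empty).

Variables eligible for adjustment (non-descendants of E, excluding E and H): {D, K, W, Z}.
Backdoor paths from E to H:
  P1: E <- Z -> K -> H
  P2: E <- D -> W -> K -> H
  P3: E <- D -> K -> H
The empty set is not sufficient: P1 (E <- Z -> K -> H) has no collider blocking it and no conditioned non-collider, so it is open.
Try {K}:
  P1: blocked at chain node K ∈ conditioning set.
  P2: blocked at chain node K ∈ conditioning set.
  P3: blocked at chain node K ∈ conditioning set.
{K} contains no descendant of E and blocks every backdoor path.
No other singleton works — e.g. {Z} leaves P2 open — so {K} is the unique smallest valid adjustment set.

{K}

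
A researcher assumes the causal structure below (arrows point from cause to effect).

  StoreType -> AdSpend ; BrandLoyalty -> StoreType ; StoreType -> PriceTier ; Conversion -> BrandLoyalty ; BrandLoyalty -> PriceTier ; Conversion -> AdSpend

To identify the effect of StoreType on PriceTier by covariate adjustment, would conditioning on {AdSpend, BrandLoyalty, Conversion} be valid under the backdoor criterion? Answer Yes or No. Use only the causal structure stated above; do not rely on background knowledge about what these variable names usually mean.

Backdoor paths from StoreType to PriceTier (paths whose first edge points into StoreType):
  P1: StoreType <- BrandLoyalty -> PriceTier
Condition 1 (no descendant of StoreType in the set): FAILS — AdSpend is a descendant of StoreType.
Condition 2 (every backdoor path blocked by {AdSpend, BrandLoyalty, Conversion}):
  P1: blocked at fork node BrandLoyalty ∈ conditioning set.
{AdSpend, BrandLoyalty, Conversion} does not satisfy the backdoor criterion.

No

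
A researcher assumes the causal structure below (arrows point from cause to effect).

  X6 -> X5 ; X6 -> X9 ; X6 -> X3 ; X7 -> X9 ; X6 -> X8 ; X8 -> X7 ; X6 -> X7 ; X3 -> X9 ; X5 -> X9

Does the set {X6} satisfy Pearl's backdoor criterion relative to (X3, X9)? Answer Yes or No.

Backdoor paths from X3 to X9 (paths whose first edge points into X3):
  P1: X3 <- X6 -> X8 -> X7 -> X9
  P2: X3 <- X6 -> X7 -> X9
  P3: X3 <- X6 -> X5 -> X9
  P4: X3 <- X6 -> X9
Condition 1 (no descendant of X3 in the set): holds — descendants of X3 are {X9}; none are in {X6}.
Condition 2 (every backdoor path blocked by {X6}):
  P1: blocked at fork node X6 ∈ conditioning set.
  P2: blocked at fork node X6 ∈ conditioning set.
  P3: blocked at fork node X6 ∈ conditioning set.
  P4: blocked at fork node X6 ∈ conditioning set.
{X6} satisfies the backdoor criterion.

Yes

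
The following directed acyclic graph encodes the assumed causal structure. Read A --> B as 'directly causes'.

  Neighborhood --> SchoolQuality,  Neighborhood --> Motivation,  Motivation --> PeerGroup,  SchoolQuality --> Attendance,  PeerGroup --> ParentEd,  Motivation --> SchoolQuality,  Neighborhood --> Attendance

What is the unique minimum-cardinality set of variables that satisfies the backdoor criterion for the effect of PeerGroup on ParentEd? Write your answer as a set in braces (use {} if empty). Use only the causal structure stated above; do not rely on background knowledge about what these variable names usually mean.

Variables eligible for adjustment (non-descendants of PeerGroup, excluding PeerGroup and ParentEd): {Attendance, Motivation, Neighborhood, SchoolQuality}.
Backdoor paths from PeerGroup to ParentEd:
  (none)
With no backdoor paths the empty set already satisfies the criterion, and it is trivially minimal.

{}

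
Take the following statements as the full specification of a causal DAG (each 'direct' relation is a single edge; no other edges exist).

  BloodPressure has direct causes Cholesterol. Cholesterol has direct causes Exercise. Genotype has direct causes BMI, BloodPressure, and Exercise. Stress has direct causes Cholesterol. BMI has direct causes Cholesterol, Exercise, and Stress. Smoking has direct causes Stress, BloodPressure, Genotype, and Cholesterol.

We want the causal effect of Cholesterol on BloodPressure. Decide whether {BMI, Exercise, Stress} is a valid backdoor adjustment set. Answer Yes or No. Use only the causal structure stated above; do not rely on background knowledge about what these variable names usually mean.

Backdoor paths from Cholesterol to BloodPressure (paths whose first edge points into Cholesterol):
  P1: Cholesterol <- Exercise -> BMI <- Stress -> Smoking <- BloodPressure
  P2: Cholesterol <- Exercise -> BMI <- Stress -> Smoking <- Genotype <- BloodPressure
  P3: Cholesterol <- Exercise -> BMI -> Genotype <- BloodPressure
  P4: Cholesterol <- Exercise -> BMI -> Genotype -> Smoking <- BloodPressure
  P5: Cholesterol <- Exercise -> Genotype <- BMI <- Stress -> Smoking <- BloodPressure
  P6: Cholesterol <- Exercise -> Genotype <- BloodPressure
  P7: Cholesterol <- Exercise -> Genotype -> Smoking <- BloodPressure
Condition 1 (no descendant of Cholesterol in the set): FAILS — BMI and Stress are descendants of Cholesterol.
Condition 2 (every backdoor path blocked by {BMI, Exercise, Stress}):
  P1: blocked at fork node Exercise ∈ conditioning set.
  P2: blocked at fork node Exercise ∈ conditioning set.
  P3: blocked at fork node Exercise ∈ conditioning set.
  P4: blocked at fork node Exercise ∈ conditioning set.
  P5: blocked at fork node Exercise ∈ conditioning set.
  P6: blocked at fork node Exercise ∈ conditioning set.
  P7: blocked at fork node Exercise ∈ conditioning set.
{BMI, Exercise, Stress} does not satisfy the backdoor criterion.

No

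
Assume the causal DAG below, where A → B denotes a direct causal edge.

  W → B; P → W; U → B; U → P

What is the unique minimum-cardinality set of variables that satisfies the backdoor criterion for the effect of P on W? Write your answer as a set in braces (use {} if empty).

{}

Variables eligible for adjustment (non-descendants of P, excluding P and W): {U}.
Backdoor paths from P to W:
  P1: P <- U -> B <- W
Each backdoor path contains an unconditioned collider, so every path is already blocked with the empty conditioning set:
  P1: blocked at collider B (neither it nor any descendant is in the conditioning set).
The empty set is therefore the unique smallest valid set.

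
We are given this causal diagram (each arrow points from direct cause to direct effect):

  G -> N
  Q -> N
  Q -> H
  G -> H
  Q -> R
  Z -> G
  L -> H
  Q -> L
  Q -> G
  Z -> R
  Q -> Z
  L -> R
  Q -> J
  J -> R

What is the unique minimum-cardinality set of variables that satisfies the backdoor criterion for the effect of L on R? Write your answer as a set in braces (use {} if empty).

Variables eligible for adjustment (non-descendants of L, excluding L and R): {G, J, N, Q, Z}.
Backdoor paths from L to R:
  P1: L <- Q -> Z -> R
  P2: L <- Q -> J -> R
  P3: L <- Q -> R
  P4: L <- Q -> G <- Z -> R
  P5: L <- Q -> N <- G <- Z -> R
  P6: L <- Q -> H <- G <- Z -> R
The empty set is not sufficient: P1 (L <- Q -> Z -> R) has no collider blocking it and no conditioned non-collider, so it is open.
Try {Q}:
  P1: blocked at fork node Q ∈ conditioning set.
  P2: blocked at fork node Q ∈ conditioning set.
  P3: blocked at fork node Q ∈ conditioning set.
  P4: blocked at fork node Q ∈ conditioning set.
  P5: blocked at fork node Q ∈ conditioning set.
  P6: blocked at fork node Q ∈ conditioning set.
{Q} contains no descendant of L and blocks every backdoor path.
No other singleton works — e.g. {Z} leaves P2 open — so {Q} is the unique smallest valid adjustment set.

{Q}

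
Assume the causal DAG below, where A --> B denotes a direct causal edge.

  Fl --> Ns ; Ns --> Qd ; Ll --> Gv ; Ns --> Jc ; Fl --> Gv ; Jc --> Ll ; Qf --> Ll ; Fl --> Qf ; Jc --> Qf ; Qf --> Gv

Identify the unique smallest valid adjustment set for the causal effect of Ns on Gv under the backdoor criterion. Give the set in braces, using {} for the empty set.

{Fl}

Variables eligible for adjustment (non-descendants of Ns, excluding Ns and Gv): {Fl}.
Backdoor paths from Ns to Gv:
  P1: Ns <- Fl -> Qf <- Jc -> Ll -> Gv
  P2: Ns <- Fl -> Qf -> Ll -> Gv
  P3: Ns <- Fl -> Qf -> Gv
  P4: Ns <- Fl -> Gv
The empty set is not sufficient: P2 (Ns <- Fl -> Qf -> Ll -> Gv) has no collider blocking it and no conditioned non-collider, so it is open.
Try {Fl}:
  P1: blocked at fork node Fl ∈ conditioning set.
  P2: blocked at fork node Fl ∈ conditioning set.
  P3: blocked at fork node Fl ∈ conditioning set.
  P4: blocked at fork node Fl ∈ conditioning set.
{Fl} contains no descendant of Ns and blocks every backdoor path.
{Fl} is the unique smallest valid adjustment set.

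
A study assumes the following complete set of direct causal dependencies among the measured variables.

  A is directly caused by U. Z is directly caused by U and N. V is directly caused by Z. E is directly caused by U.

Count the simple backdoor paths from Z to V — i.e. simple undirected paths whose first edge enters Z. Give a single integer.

A backdoor path from Z to V is any simple undirected path whose first edge points into Z (i.e. leaves Z via a parent).
Parents of Z: {N, U}.
No simple path from any parent of Z reaches V without revisiting Z, so there are no backdoor paths.

0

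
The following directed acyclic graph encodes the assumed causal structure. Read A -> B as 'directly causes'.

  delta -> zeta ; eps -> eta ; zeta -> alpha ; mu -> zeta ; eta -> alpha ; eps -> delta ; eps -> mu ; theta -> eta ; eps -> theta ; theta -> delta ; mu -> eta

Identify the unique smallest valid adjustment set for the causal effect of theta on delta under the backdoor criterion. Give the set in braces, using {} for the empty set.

{eps}

Variables eligible for adjustment (non-descendants of theta, excluding theta and delta): {eps, mu}.
Backdoor paths from theta to delta:
  P1: theta <- eps -> mu -> eta -> alpha <- zeta <- delta
  P2: theta <- eps -> mu -> zeta <- delta
  P3: theta <- eps -> eta <- mu -> zeta <- delta
  P4: theta <- eps -> eta -> alpha <- zeta <- delta
  P5: theta <- eps -> delta
The empty set is not sufficient: P5 (theta <- eps -> delta) has no collider blocking it and no conditioned non-collider, so it is open.
Try {eps}:
  P1: blocked at fork node eps ∈ conditioning set.
  P2: blocked at fork node eps ∈ conditioning set.
  P3: blocked at fork node eps ∈ conditioning set.
  P4: blocked at fork node eps ∈ conditioning set.
  P5: blocked at fork node eps ∈ conditioning set.
{eps} contains no descendant of theta and blocks every backdoor path.
No other singleton works — e.g. {mu} leaves P5 open — so {eps} is the unique smallest valid adjustment set.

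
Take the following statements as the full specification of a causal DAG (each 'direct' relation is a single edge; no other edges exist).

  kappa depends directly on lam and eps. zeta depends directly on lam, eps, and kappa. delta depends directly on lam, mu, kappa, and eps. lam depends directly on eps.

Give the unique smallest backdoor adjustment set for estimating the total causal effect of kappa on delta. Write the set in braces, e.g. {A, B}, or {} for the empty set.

Variables eligible for adjustment (non-descendants of kappa, excluding kappa and delta): {eps, lam, mu}.
Backdoor paths from kappa to delta:
  P1: kappa <- eps -> lam -> delta
  P2: kappa <- eps -> zeta <- lam -> delta
  P3: kappa <- eps -> delta
  P4: kappa <- lam <- eps -> delta
  P5: kappa <- lam -> zeta <- eps -> delta
  P6: kappa <- lam -> delta
The empty set is not sufficient: P1 (kappa <- eps -> lam -> delta) has no collider blocking it and no conditioned non-collider, so it is open.
Try {eps, lam}:
  P1: blocked at fork node eps ∈ conditioning set.
  P2: blocked at fork node eps ∈ conditioning set.
  P3: blocked at fork node eps ∈ conditioning set.
  P4: blocked at chain node lam ∈ conditioning set.
  P5: blocked at fork node lam ∈ conditioning set.
  P6: blocked at fork node lam ∈ conditioning set.
{eps, lam} contains no descendant of kappa and blocks every backdoor path.
Every element of {eps, lam} is needed (dropping eps leaves P3 open; dropping lam leaves P6 open), so no proper subset is valid.
Among all size-2 subsets of the eligible variables, only {eps, lam} blocks every backdoor path, so it is the unique smallest valid adjustment set.

{eps, lam}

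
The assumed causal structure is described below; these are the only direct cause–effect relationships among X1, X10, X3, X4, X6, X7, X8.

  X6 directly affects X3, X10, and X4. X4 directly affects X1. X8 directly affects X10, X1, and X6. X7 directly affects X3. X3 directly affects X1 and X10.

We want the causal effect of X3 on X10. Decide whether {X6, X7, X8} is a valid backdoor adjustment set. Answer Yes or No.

Backdoor paths from X3 to X10 (paths whose first edge points into X3):
  P1: X3 <- X6 <- X8 -> X10
  P2: X3 <- X6 -> X4 -> X1 <- X8 -> X10
  P3: X3 <- X6 -> X10
Condition 1 (no descendant of X3 in the set): holds — descendants of X3 are {X1, X10}; none are in {X6, X7, X8}.
Condition 2 (every backdoor path blocked by {X6, X7, X8}):
  P1: blocked at chain node X6 ∈ conditioning set.
  P2: blocked at fork node X6 ∈ conditioning set.
  P3: blocked at fork node X6 ∈ conditioning set.
{X6, X7, X8} satisfies the backdoor criterion.

Yes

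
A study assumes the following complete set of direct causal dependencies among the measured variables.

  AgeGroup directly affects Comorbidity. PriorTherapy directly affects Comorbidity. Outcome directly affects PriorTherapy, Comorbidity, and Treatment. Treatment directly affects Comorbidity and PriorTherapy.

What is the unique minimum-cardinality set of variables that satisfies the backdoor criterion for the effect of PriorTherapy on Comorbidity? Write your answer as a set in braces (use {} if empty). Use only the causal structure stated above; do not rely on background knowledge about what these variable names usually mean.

Variables eligible for adjustment (non-descendants of PriorTherapy, excluding PriorTherapy and Comorbidity): {AgeGroup, Outcome, Treatment}.
Backdoor paths from PriorTherapy to Comorbidity:
  P1: PriorTherapy <- Outcome -> Treatment -> Comorbidity
  P2: PriorTherapy <- Outcome -> Comorbidity
  P3: PriorTherapy <- Treatment <- Outcome -> Comorbidity
  P4: PriorTherapy <- Treatment -> Comorbidity
The empty set is not sufficient: P1 (PriorTherapy <- Outcome -> Treatment -> Comorbidity) has no collider blocking it and no conditioned non-collider, so it is open.
Try {Outcome, Treatment}:
  P1: blocked at fork node Outcome ∈ conditioning set.
  P2: blocked at fork node Outcome ∈ conditioning set.
  P3: blocked at chain node Treatment ∈ conditioning set.
  P4: blocked at fork node Treatment ∈ conditioning set.
{Outcome, Treatment} contains no descendant of PriorTherapy and blocks every backdoor path.
Every element of {Outcome, Treatment} is needed (dropping Outcome leaves P2 open; dropping Treatment leaves P4 open), so no proper subset is valid.
Among all size-2 subsets of the eligible variables, only {Outcome, Treatment} blocks every backdoor path, so it is the unique smallest valid adjustment set.

{Outcome, Treatment}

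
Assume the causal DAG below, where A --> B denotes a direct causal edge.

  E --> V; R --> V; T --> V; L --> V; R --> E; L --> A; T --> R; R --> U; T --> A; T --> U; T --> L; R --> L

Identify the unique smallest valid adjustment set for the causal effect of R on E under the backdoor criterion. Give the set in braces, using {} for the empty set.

Variables eligible for adjustment (non-descendants of R, excluding R and E): {T}.
Backdoor paths from R to E:
  P1: R <- T -> L -> V <- E
  P2: R <- T -> V <- E
  P3: R <- T -> A <- L -> V <- E
Each backdoor path contains an unconditioned collider, so every path is already blocked with the empty conditioning set:
  P1: blocked at collider V (neither it nor any descendant is in the conditioning set).
  P2: blocked at collider V (neither it nor any descendant is in the conditioning set).
  P3: blocked at collider A (neither it nor any descendant is in the conditioning set).
The empty set is therefore the unique smallest valid set.

{}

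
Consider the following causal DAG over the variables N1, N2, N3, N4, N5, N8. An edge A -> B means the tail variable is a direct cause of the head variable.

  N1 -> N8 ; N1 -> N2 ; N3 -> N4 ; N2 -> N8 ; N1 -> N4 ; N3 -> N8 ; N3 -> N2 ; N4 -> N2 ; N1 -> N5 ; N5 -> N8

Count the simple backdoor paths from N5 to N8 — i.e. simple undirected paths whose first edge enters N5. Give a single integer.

8

A backdoor path from N5 to N8 is any simple undirected path whose first edge points into N5 (i.e. leaves N5 via a parent).
Parents of N5: {N1}.
Enumerating:
  P1: N5 <- N1 -> N4 <- N3 -> N2 -> N8
  P2: N5 <- N1 -> N4 <- N3 -> N8
  P3: N5 <- N1 -> N4 -> N2 <- N3 -> N8
  P4: N5 <- N1 -> N4 -> N2 -> N8
  P5: N5 <- N1 -> N2 <- N3 -> N8
  P6: N5 <- N1 -> N2 <- N4 <- N3 -> N8
  P7: N5 <- N1 -> N2 -> N8
  P8: N5 <- N1 -> N8
That exhausts the simple backdoor paths. Count: 8.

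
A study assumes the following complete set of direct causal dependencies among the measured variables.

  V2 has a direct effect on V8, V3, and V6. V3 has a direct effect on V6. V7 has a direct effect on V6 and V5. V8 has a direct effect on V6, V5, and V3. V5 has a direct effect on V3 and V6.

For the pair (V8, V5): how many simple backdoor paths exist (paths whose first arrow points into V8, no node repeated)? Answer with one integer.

6

A backdoor path from V8 to V5 is any simple undirected path whose first edge points into V8 (i.e. leaves V8 via a parent).
Parents of V8: {V2}.
Enumerating:
  P1: V8 <- V2 -> V3 <- V5
  P2: V8 <- V2 -> V3 -> V6 <- V7 -> V5
  P3: V8 <- V2 -> V3 -> V6 <- V5
  P4: V8 <- V2 -> V6 <- V7 -> V5
  P5: V8 <- V2 -> V6 <- V5
  P6: V8 <- V2 -> V6 <- V3 <- V5
That exhausts the simple backdoor paths. Count: 6.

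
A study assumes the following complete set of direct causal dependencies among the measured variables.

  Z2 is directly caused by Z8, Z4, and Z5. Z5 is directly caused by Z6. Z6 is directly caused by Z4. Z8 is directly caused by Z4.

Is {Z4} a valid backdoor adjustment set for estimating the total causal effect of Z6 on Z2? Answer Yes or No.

Yes

Backdoor paths from Z6 to Z2 (paths whose first edge points into Z6):
  P1: Z6 <- Z4 -> Z8 -> Z2
  P2: Z6 <- Z4 -> Z2
Condition 1 (no descendant of Z6 in the set): holds — descendants of Z6 are {Z2, Z5}; none are in {Z4}.
Condition 2 (every backdoor path blocked by {Z4}):
  P1: blocked at fork node Z4 ∈ conditioning set.
  P2: blocked at fork node Z4 ∈ conditioning set.
{Z4} satisfies the backdoor criterion.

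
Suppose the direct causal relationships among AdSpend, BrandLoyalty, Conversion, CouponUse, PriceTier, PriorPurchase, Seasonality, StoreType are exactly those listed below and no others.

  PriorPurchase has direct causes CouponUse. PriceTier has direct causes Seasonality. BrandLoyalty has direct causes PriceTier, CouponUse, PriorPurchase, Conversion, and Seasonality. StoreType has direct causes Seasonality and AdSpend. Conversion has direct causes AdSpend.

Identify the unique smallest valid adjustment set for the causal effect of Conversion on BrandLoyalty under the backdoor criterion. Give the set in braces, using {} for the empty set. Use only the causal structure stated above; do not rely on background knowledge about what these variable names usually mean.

Variables eligible for adjustment (non-descendants of Conversion, excluding Conversion and BrandLoyalty): {AdSpend, CouponUse, PriceTier, PriorPurchase, Seasonality, StoreType}.
Backdoor paths from Conversion to BrandLoyalty:
  P1: Conversion <- AdSpend -> StoreType <- Seasonality -> PriceTier -> BrandLoyalty
  P2: Conversion <- AdSpend -> StoreType <- Seasonality -> BrandLoyalty
Each backdoor path contains an unconditioned collider, so every path is already blocked with the empty conditioning set:
  P1: blocked at collider StoreType (neither it nor any descendant is in the conditioning set).
  P2: blocked at collider StoreType (neither it nor any descendant is in the conditioning set).
The empty set is therefore the unique smallest valid set.

{}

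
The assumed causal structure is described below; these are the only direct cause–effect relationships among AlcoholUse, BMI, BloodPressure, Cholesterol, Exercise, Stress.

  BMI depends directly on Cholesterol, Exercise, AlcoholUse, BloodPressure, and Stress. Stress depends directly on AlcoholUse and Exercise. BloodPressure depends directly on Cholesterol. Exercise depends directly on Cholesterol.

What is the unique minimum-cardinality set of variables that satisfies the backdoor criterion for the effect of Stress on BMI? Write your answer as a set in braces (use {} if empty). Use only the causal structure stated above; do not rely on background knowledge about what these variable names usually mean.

Variables eligible for adjustment (non-descendants of Stress, excluding Stress and BMI): {AlcoholUse, BloodPressure, Cholesterol, Exercise}.
Backdoor paths from Stress to BMI:
  P1: Stress <- Exercise <- Cholesterol -> BloodPressure -> BMI
  P2: Stress <- Exercise <- Cholesterol -> BMI
  P3: Stress <- Exercise -> BMI
  P4: Stress <- AlcoholUse -> BMI
The empty set is not sufficient: P1 (Stress <- Exercise <- Cholesterol -> BloodPressure -> BMI) has no collider blocking it and no conditioned non-collider, so it is open.
Try {AlcoholUse, Exercise}:
  P1: blocked at chain node Exercise ∈ conditioning set.
  P2: blocked at chain node Exercise ∈ conditioning set.
  P3: blocked at fork node Exercise ∈ conditioning set.
  P4: blocked at fork node AlcoholUse ∈ conditioning set.
{AlcoholUse, Exercise} contains no descendant of Stress and blocks every backdoor path.
Every element of {AlcoholUse, Exercise} is needed (dropping AlcoholUse leaves P4 open; dropping Exercise leaves P1 open), so no proper subset is valid.
Among all size-2 subsets of the eligible variables, only {AlcoholUse, Exercise} blocks every backdoor path, so it is the unique smallest valid adjustment set.

{AlcoholUse, Exercise}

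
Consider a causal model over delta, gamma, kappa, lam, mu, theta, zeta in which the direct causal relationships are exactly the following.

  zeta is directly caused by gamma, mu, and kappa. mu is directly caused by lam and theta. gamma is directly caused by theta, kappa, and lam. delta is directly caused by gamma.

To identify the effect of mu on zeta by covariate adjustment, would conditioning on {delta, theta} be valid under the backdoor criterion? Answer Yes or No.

Backdoor paths from mu to zeta (paths whose first edge points into mu):
  P1: mu <- theta -> gamma <- kappa -> zeta
  P2: mu <- theta -> gamma -> zeta
  P3: mu <- lam -> gamma <- kappa -> zeta
  P4: mu <- lam -> gamma -> zeta
Condition 1 (no descendant of mu in the set): holds — descendants of mu are {zeta}; none are in {delta, theta}.
Condition 2 (every backdoor path blocked by {delta, theta}):
  P1: blocked at fork node theta ∈ conditioning set.
  P2: blocked at fork node theta ∈ conditioning set.
  P3: open — collider(s) gamma are conditioned on (or have a conditioned descendant) and no non-collider on the path is in the set.
  P4: open — no interior node is in the conditioning set.
{delta, theta} does not satisfy the backdoor criterion.

No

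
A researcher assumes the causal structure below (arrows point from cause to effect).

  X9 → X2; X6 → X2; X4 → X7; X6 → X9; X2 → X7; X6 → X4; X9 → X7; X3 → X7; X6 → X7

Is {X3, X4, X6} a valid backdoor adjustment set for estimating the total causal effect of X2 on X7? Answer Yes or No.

Backdoor paths from X2 to X7 (paths whose first edge points into X2):
  P1: X2 <- X6 -> X4 -> X7
  P2: X2 <- X6 -> X9 -> X7
  P3: X2 <- X6 -> X7
  P4: X2 <- X9 <- X6 -> X4 -> X7
  P5: X2 <- X9 <- X6 -> X7
  P6: X2 <- X9 -> X7
Condition 1 (no descendant of X2 in the set): holds — descendants of X2 are {X7}; none are in {X3, X4, X6}.
Condition 2 (every backdoor path blocked by {X3, X4, X6}):
  P1: blocked at fork node X6 ∈ conditioning set.
  P2: blocked at fork node X6 ∈ conditioning set.
  P3: blocked at fork node X6 ∈ conditioning set.
  P4: blocked at fork node X6 ∈ conditioning set.
  P5: blocked at fork node X6 ∈ conditioning set.
  P6: open — no interior node is in the conditioning set.
{X3, X4, X6} does not satisfy the backdoor criterion.

No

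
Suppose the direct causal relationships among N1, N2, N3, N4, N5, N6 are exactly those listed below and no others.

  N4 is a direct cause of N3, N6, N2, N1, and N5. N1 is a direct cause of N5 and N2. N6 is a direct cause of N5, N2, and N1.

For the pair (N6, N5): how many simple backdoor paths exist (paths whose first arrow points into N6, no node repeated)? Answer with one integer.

A backdoor path from N6 to N5 is any simple undirected path whose first edge points into N6 (i.e. leaves N6 via a parent).
Parents of N6: {N4}.
Enumerating:
  P1: N6 <- N4 -> N1 -> N5
  P2: N6 <- N4 -> N2 <- N1 -> N5
  P3: N6 <- N4 -> N5
That exhausts the simple backdoor paths. Count: 3.

3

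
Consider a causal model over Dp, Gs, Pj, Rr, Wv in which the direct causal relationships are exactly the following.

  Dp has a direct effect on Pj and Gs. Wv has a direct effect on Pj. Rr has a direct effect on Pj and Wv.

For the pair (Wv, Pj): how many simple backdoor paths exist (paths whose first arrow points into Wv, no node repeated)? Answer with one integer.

1

A backdoor path from Wv to Pj is any simple undirected path whose first edge points into Wv (i.e. leaves Wv via a parent).
Parents of Wv: {Rr}.
Enumerating:
  P1: Wv <- Rr -> Pj
That exhausts the simple backdoor paths. Count: 1.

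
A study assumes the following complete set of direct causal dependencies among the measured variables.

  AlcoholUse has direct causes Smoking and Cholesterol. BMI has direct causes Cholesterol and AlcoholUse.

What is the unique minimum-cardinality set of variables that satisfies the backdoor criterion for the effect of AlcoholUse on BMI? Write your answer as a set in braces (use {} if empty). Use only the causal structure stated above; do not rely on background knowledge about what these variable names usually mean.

{Cholesterol}

Variables eligible for adjustment (non-descendants of AlcoholUse, excluding AlcoholUse and BMI): {Cholesterol, Smoking}.
Backdoor paths from AlcoholUse to BMI:
  P1: AlcoholUse <- Cholesterol -> BMI
The empty set is not sufficient: P1 (AlcoholUse <- Cholesterol -> BMI) has no collider blocking it and no conditioned non-collider, so it is open.
Try {Cholesterol}:
  P1: blocked at fork node Cholesterol ∈ conditioning set.
{Cholesterol} contains no descendant of AlcoholUse and blocks every backdoor path.
No other singleton works — e.g. {Smoking} leaves P1 open — so {Cholesterol} is the unique smallest valid adjustment set.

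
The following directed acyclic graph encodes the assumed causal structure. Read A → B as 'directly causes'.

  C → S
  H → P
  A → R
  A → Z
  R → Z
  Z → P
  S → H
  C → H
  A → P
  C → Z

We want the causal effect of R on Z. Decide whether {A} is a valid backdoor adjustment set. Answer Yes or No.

Yes

Backdoor paths from R to Z (paths whose first edge points into R):
  P1: R <- A -> Z
  P2: R <- A -> P <- H <- C -> Z
  P3: R <- A -> P <- H <- S <- C -> Z
  P4: R <- A -> P <- Z
Condition 1 (no descendant of R in the set): holds — descendants of R are {P, Z}; none are in {A}.
Condition 2 (every backdoor path blocked by {A}):
  P1: blocked at fork node A ∈ conditioning set.
  P2: blocked at fork node A ∈ conditioning set.
  P3: blocked at fork node A ∈ conditioning set.
  P4: blocked at fork node A ∈ conditioning set.
{A} satisfies the backdoor criterion.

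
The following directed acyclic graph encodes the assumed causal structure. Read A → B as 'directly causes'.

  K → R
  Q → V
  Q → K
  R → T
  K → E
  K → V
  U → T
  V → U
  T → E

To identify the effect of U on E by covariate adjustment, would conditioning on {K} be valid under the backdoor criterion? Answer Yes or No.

Backdoor paths from U to E (paths whose first edge points into U):
  P1: U <- V <- Q -> K -> R -> T -> E
  P2: U <- V <- Q -> K -> E
  P3: U <- V <- K -> R -> T -> E
  P4: U <- V <- K -> E
Condition 1 (no descendant of U in the set): holds — descendants of U are {E, T}; none are in {K}.
Condition 2 (every backdoor path blocked by {K}):
  P1: blocked at chain node K ∈ conditioning set.
  P2: blocked at chain node K ∈ conditioning set.
  P3: blocked at fork node K ∈ conditioning set.
  P4: blocked at fork node K ∈ conditioning set.
{K} satisfies the backdoor criterion.

Yes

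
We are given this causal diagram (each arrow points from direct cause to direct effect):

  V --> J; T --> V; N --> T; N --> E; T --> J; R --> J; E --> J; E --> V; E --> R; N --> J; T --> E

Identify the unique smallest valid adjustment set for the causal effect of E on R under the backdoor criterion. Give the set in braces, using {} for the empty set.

{}

Variables eligible for adjustment (non-descendants of E, excluding E and R): {N, T}.
Backdoor paths from E to R:
  P1: E <- N -> T -> V -> J <- R
  P2: E <- N -> T -> J <- R
  P3: E <- N -> J <- R
  P4: E <- T <- N -> J <- R
  P5: E <- T -> V -> J <- R
  P6: E <- T -> J <- R
Each backdoor path contains an unconditioned collider, so every path is already blocked with the empty conditioning set:
  P1: blocked at collider J (neither it nor any descendant is in the conditioning set).
  P2: blocked at collider J (neither it nor any descendant is in the conditioning set).
  P3: blocked at collider J (neither it nor any descendant is in the conditioning set).
  P4: blocked at collider J (neither it nor any descendant is in the conditioning set).
  P5: blocked at collider J (neither it nor any descendant is in the conditioning set).
  P6: blocked at collider J (neither it nor any descendant is in the conditioning set).
The empty set is therefore the unique smallest valid set.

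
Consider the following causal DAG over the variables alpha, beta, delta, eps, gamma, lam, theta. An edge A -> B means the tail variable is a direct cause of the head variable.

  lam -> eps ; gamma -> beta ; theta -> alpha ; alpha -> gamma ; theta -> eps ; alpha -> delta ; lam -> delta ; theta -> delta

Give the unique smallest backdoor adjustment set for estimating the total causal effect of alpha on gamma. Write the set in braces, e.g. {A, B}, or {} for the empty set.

Variables eligible for adjustment (non-descendants of alpha, excluding alpha and gamma): {eps, lam, theta}.
Backdoor paths from alpha to gamma:
  (none)
With no backdoor paths the empty set already satisfies the criterion, and it is trivially minimal.

{}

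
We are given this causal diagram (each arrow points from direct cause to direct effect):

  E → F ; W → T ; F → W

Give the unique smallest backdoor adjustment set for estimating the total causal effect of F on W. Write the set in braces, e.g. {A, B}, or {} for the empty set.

Variables eligible for adjustment (non-descendants of F, excluding F and W): {E}.
Backdoor paths from F to W:
  (none)
With no backdoor paths the empty set already satisfies the criterion, and it is trivially minimal.

{}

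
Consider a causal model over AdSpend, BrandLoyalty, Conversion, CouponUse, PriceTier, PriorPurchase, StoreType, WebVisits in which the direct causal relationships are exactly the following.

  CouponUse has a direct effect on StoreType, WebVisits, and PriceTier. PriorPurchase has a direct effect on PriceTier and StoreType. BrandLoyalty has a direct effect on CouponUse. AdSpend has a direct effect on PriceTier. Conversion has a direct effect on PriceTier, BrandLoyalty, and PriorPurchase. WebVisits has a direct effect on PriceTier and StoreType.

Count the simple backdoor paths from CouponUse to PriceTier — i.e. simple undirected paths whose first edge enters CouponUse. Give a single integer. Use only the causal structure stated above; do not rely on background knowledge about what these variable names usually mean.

A backdoor path from CouponUse to PriceTier is any simple undirected path whose first edge points into CouponUse (i.e. leaves CouponUse via a parent).
Parents of CouponUse: {BrandLoyalty}.
Enumerating:
  P1: CouponUse <- BrandLoyalty <- Conversion -> PriorPurchase -> PriceTier
  P2: CouponUse <- BrandLoyalty <- Conversion -> PriorPurchase -> StoreType <- WebVisits -> PriceTier
  P3: CouponUse <- BrandLoyalty <- Conversion -> PriceTier
That exhausts the simple backdoor paths. Count: 3.

3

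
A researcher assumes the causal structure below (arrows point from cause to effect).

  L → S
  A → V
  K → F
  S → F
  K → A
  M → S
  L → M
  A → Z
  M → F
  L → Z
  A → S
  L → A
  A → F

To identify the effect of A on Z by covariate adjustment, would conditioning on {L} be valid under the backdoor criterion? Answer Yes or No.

Backdoor paths from A to Z (paths whose first edge points into A):
  P1: A <- K -> F <- M <- L -> Z
  P2: A <- K -> F <- M -> S <- L -> Z
  P3: A <- K -> F <- S <- L -> Z
  P4: A <- K -> F <- S <- M <- L -> Z
  P5: A <- L -> Z
Condition 1 (no descendant of A in the set): holds — descendants of A are {F, S, V, Z}; none are in {L}.
Condition 2 (every backdoor path blocked by {L}):
  P1: blocked at collider F (neither it nor any descendant is in the conditioning set).
  P2: blocked at collider F (neither it nor any descendant is in the conditioning set).
  P3: blocked at collider F (neither it nor any descendant is in the conditioning set).
  P4: blocked at collider F (neither it nor any descendant is in the conditioning set).
  P5: blocked at fork node L ∈ conditioning set.
{L} satisfies the backdoor criterion.

Yes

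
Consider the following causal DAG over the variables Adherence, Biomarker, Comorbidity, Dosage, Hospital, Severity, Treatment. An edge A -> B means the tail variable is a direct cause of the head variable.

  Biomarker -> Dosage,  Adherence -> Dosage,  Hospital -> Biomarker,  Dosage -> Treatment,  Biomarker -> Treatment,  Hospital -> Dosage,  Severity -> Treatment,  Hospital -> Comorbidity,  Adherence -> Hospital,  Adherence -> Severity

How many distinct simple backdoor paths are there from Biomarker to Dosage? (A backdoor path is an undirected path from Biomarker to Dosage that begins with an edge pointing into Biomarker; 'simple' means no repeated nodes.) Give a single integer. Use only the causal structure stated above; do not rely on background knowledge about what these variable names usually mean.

3

A backdoor path from Biomarker to Dosage is any simple undirected path whose first edge points into Biomarker (i.e. leaves Biomarker via a parent).
Parents of Biomarker: {Hospital}.
Enumerating:
  P1: Biomarker <- Hospital <- Adherence -> Dosage
  P2: Biomarker <- Hospital <- Adherence -> Severity -> Treatment <- Dosage
  P3: Biomarker <- Hospital -> Dosage
That exhausts the simple backdoor paths. Count: 3.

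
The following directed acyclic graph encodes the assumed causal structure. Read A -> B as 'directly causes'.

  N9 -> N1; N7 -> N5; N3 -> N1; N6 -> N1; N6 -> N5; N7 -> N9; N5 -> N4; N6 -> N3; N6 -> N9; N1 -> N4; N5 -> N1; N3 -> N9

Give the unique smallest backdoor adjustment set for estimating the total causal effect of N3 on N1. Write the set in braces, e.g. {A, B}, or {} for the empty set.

{N6}

Variables eligible for adjustment (non-descendants of N3, excluding N3 and N1): {N5, N6, N7}.
Backdoor paths from N3 to N1:
  P1: N3 <- N6 -> N9 <- N7 -> N5 -> N1
  P2: N3 <- N6 -> N9 <- N7 -> N5 -> N4 <- N1
  P3: N3 <- N6 -> N9 -> N1
  P4: N3 <- N6 -> N5 <- N7 -> N9 -> N1
  P5: N3 <- N6 -> N5 -> N1
  P6: N3 <- N6 -> N5 -> N4 <- N1
  P7: N3 <- N6 -> N1
The empty set is not sufficient: P3 (N3 <- N6 -> N9 -> N1) has no collider blocking it and no conditioned non-collider, so it is open.
Try {N6}:
  P1: blocked at fork node N6 ∈ conditioning set.
  P2: blocked at fork node N6 ∈ conditioning set.
  P3: blocked at fork node N6 ∈ conditioning set.
  P4: blocked at fork node N6 ∈ conditioning set.
  P5: blocked at fork node N6 ∈ conditioning set.
  P6: blocked at fork node N6 ∈ conditioning set.
  P7: blocked at fork node N6 ∈ conditioning set.
{N6} contains no descendant of N3 and blocks every backdoor path.
No other singleton works — e.g. {N7} leaves P3 open — so {N6} is the unique smallest valid adjustment set.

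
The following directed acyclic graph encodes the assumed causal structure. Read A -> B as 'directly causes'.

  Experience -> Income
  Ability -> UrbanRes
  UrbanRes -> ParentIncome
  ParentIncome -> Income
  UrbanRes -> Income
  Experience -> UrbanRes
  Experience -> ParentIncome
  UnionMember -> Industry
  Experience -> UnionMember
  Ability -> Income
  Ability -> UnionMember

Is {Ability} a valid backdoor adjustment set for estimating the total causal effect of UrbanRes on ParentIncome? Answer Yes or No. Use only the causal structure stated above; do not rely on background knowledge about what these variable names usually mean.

No

Backdoor paths from UrbanRes to ParentIncome (paths whose first edge points into UrbanRes):
  P1: UrbanRes <- Ability -> UnionMember <- Experience -> ParentIncome
  P2: UrbanRes <- Ability -> UnionMember <- Experience -> Income <- ParentIncome
  P3: UrbanRes <- Ability -> Income <- Experience -> ParentIncome
  P4: UrbanRes <- Ability -> Income <- ParentIncome
  P5: UrbanRes <- Experience -> ParentIncome
  P6: UrbanRes <- Experience -> UnionMember <- Ability -> Income <- ParentIncome
  P7: UrbanRes <- Experience -> Income <- ParentIncome
Condition 1 (no descendant of UrbanRes in the set): holds — descendants of UrbanRes are {Income, ParentIncome}; none are in {Ability}.
Condition 2 (every backdoor path blocked by {Ability}):
  P1: blocked at fork node Ability ∈ conditioning set.
  P2: blocked at fork node Ability ∈ conditioning set.
  P3: blocked at fork node Ability ∈ conditioning set.
  P4: blocked at fork node Ability ∈ conditioning set.
  P5: open — no interior node is in the conditioning set.
  P6: blocked at collider UnionMember (neither it nor any descendant is in the conditioning set).
  P7: blocked at collider Income (neither it nor any descendant is in the conditioning set).
{Ability} does not satisfy the backdoor criterion.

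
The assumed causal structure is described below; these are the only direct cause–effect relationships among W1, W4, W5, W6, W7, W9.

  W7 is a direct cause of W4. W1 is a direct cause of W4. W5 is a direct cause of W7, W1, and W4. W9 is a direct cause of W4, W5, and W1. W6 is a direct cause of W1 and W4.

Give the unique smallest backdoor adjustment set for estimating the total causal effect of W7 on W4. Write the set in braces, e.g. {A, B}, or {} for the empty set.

{W5}

Variables eligible for adjustment (non-descendants of W7, excluding W7 and W4): {W1, W5, W6, W9}.
Backdoor paths from W7 to W4:
  P1: W7 <- W5 <- W9 -> W1 <- W6 -> W4
  P2: W7 <- W5 <- W9 -> W1 -> W4
  P3: W7 <- W5 <- W9 -> W4
  P4: W7 <- W5 -> W1 <- W9 -> W4
  P5: W7 <- W5 -> W1 <- W6 -> W4
  P6: W7 <- W5 -> W1 -> W4
  P7: W7 <- W5 -> W4
The empty set is not sufficient: P2 (W7 <- W5 <- W9 -> W1 -> W4) has no collider blocking it and no conditioned non-collider, so it is open.
Try {W5}:
  P1: blocked at chain node W5 ∈ conditioning set.
  P2: blocked at chain node W5 ∈ conditioning set.
  P3: blocked at chain node W5 ∈ conditioning set.
  P4: blocked at fork node W5 ∈ conditioning set.
  P5: blocked at fork node W5 ∈ conditioning set.
  P6: blocked at fork node W5 ∈ conditioning set.
  P7: blocked at fork node W5 ∈ conditioning set.
{W5} contains no descendant of W7 and blocks every backdoor path.
No other singleton works — e.g. {W9} leaves P6 open — so {W5} is the unique smallest valid adjustment set.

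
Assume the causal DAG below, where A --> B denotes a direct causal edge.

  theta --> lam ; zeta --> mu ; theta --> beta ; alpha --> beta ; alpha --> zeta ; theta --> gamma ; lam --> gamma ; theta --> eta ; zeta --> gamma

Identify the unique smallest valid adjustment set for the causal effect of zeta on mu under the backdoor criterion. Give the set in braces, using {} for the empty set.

Variables eligible for adjustment (non-descendants of zeta, excluding zeta and mu): {alpha, beta, eta, lam, theta}.
Backdoor paths from zeta to mu:
  (none)
With no backdoor paths the empty set already satisfies the criterion, and it is trivially minimal.

{}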